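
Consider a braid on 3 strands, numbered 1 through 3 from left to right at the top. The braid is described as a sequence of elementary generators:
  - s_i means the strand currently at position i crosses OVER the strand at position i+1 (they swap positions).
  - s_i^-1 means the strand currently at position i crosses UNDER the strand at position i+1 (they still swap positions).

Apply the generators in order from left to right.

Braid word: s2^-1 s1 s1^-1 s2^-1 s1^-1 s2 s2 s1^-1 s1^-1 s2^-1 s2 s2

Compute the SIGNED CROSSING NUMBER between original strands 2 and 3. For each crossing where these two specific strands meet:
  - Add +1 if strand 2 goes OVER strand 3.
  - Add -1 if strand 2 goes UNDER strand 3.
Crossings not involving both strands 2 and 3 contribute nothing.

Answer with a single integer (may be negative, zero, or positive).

Gen 1: 2 under 3. Both 2&3? yes. Contrib: -1. Sum: -1
Gen 2: crossing 1x3. Both 2&3? no. Sum: -1
Gen 3: crossing 3x1. Both 2&3? no. Sum: -1
Gen 4: 3 under 2. Both 2&3? yes. Contrib: +1. Sum: 0
Gen 5: crossing 1x2. Both 2&3? no. Sum: 0
Gen 6: crossing 1x3. Both 2&3? no. Sum: 0
Gen 7: crossing 3x1. Both 2&3? no. Sum: 0
Gen 8: crossing 2x1. Both 2&3? no. Sum: 0
Gen 9: crossing 1x2. Both 2&3? no. Sum: 0
Gen 10: crossing 1x3. Both 2&3? no. Sum: 0
Gen 11: crossing 3x1. Both 2&3? no. Sum: 0
Gen 12: crossing 1x3. Both 2&3? no. Sum: 0

Answer: 0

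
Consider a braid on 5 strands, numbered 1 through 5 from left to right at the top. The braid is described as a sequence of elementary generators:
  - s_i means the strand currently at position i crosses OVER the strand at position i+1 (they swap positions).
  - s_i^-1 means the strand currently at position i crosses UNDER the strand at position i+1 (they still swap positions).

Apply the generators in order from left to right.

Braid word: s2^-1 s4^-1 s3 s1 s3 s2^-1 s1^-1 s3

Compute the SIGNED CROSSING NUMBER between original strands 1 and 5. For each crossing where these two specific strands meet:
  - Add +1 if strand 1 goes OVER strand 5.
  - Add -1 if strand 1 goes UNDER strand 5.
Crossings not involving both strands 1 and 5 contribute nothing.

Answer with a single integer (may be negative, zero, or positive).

Answer: 1

Derivation:
Gen 1: crossing 2x3. Both 1&5? no. Sum: 0
Gen 2: crossing 4x5. Both 1&5? no. Sum: 0
Gen 3: crossing 2x5. Both 1&5? no. Sum: 0
Gen 4: crossing 1x3. Both 1&5? no. Sum: 0
Gen 5: crossing 5x2. Both 1&5? no. Sum: 0
Gen 6: crossing 1x2. Both 1&5? no. Sum: 0
Gen 7: crossing 3x2. Both 1&5? no. Sum: 0
Gen 8: 1 over 5. Both 1&5? yes. Contrib: +1. Sum: 1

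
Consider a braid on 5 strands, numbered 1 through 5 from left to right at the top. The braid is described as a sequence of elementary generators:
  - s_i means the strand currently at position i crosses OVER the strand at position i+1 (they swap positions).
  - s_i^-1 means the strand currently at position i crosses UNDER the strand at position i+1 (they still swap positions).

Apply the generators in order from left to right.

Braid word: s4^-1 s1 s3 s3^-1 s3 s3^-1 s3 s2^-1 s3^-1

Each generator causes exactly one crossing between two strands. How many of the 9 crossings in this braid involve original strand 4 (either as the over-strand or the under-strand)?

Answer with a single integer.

Answer: 1

Derivation:
Gen 1: crossing 4x5. Involves strand 4? yes. Count so far: 1
Gen 2: crossing 1x2. Involves strand 4? no. Count so far: 1
Gen 3: crossing 3x5. Involves strand 4? no. Count so far: 1
Gen 4: crossing 5x3. Involves strand 4? no. Count so far: 1
Gen 5: crossing 3x5. Involves strand 4? no. Count so far: 1
Gen 6: crossing 5x3. Involves strand 4? no. Count so far: 1
Gen 7: crossing 3x5. Involves strand 4? no. Count so far: 1
Gen 8: crossing 1x5. Involves strand 4? no. Count so far: 1
Gen 9: crossing 1x3. Involves strand 4? no. Count so far: 1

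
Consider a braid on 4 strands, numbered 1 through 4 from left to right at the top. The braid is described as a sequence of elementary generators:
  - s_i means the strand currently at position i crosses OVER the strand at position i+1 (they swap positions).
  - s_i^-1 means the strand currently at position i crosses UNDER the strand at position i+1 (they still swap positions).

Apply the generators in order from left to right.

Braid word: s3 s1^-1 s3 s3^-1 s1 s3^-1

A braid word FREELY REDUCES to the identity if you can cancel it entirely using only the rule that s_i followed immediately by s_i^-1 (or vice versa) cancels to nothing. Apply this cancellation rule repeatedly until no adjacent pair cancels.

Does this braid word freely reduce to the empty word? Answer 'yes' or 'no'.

Gen 1 (s3): push. Stack: [s3]
Gen 2 (s1^-1): push. Stack: [s3 s1^-1]
Gen 3 (s3): push. Stack: [s3 s1^-1 s3]
Gen 4 (s3^-1): cancels prior s3. Stack: [s3 s1^-1]
Gen 5 (s1): cancels prior s1^-1. Stack: [s3]
Gen 6 (s3^-1): cancels prior s3. Stack: []
Reduced word: (empty)

Answer: yes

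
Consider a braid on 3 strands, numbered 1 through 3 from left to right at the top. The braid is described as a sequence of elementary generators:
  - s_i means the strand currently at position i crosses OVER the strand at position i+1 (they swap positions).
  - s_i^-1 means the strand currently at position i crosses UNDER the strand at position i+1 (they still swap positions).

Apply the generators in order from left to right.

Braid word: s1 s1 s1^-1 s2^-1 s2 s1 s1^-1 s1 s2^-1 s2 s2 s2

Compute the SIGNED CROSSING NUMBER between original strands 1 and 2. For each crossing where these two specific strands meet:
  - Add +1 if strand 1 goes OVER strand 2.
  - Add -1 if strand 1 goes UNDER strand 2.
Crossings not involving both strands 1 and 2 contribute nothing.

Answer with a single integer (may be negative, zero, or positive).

Answer: -4

Derivation:
Gen 1: 1 over 2. Both 1&2? yes. Contrib: +1. Sum: 1
Gen 2: 2 over 1. Both 1&2? yes. Contrib: -1. Sum: 0
Gen 3: 1 under 2. Both 1&2? yes. Contrib: -1. Sum: -1
Gen 4: crossing 1x3. Both 1&2? no. Sum: -1
Gen 5: crossing 3x1. Both 1&2? no. Sum: -1
Gen 6: 2 over 1. Both 1&2? yes. Contrib: -1. Sum: -2
Gen 7: 1 under 2. Both 1&2? yes. Contrib: -1. Sum: -3
Gen 8: 2 over 1. Both 1&2? yes. Contrib: -1. Sum: -4
Gen 9: crossing 2x3. Both 1&2? no. Sum: -4
Gen 10: crossing 3x2. Both 1&2? no. Sum: -4
Gen 11: crossing 2x3. Both 1&2? no. Sum: -4
Gen 12: crossing 3x2. Both 1&2? no. Sum: -4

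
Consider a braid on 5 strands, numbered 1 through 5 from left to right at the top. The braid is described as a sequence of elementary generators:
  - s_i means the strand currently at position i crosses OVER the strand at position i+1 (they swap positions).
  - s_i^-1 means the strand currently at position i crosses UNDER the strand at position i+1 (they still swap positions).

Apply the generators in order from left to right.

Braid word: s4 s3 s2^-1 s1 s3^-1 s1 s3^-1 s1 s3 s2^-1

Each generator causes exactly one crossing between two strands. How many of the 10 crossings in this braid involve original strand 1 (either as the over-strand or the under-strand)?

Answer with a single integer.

Answer: 4

Derivation:
Gen 1: crossing 4x5. Involves strand 1? no. Count so far: 0
Gen 2: crossing 3x5. Involves strand 1? no. Count so far: 0
Gen 3: crossing 2x5. Involves strand 1? no. Count so far: 0
Gen 4: crossing 1x5. Involves strand 1? yes. Count so far: 1
Gen 5: crossing 2x3. Involves strand 1? no. Count so far: 1
Gen 6: crossing 5x1. Involves strand 1? yes. Count so far: 2
Gen 7: crossing 3x2. Involves strand 1? no. Count so far: 2
Gen 8: crossing 1x5. Involves strand 1? yes. Count so far: 3
Gen 9: crossing 2x3. Involves strand 1? no. Count so far: 3
Gen 10: crossing 1x3. Involves strand 1? yes. Count so far: 4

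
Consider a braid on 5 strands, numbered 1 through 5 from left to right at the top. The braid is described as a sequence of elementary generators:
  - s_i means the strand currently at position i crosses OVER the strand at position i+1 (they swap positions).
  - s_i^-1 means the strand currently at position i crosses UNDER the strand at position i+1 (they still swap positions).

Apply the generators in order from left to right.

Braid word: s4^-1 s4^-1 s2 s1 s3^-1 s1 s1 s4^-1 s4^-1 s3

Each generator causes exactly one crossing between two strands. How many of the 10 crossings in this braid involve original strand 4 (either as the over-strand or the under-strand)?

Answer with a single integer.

Gen 1: crossing 4x5. Involves strand 4? yes. Count so far: 1
Gen 2: crossing 5x4. Involves strand 4? yes. Count so far: 2
Gen 3: crossing 2x3. Involves strand 4? no. Count so far: 2
Gen 4: crossing 1x3. Involves strand 4? no. Count so far: 2
Gen 5: crossing 2x4. Involves strand 4? yes. Count so far: 3
Gen 6: crossing 3x1. Involves strand 4? no. Count so far: 3
Gen 7: crossing 1x3. Involves strand 4? no. Count so far: 3
Gen 8: crossing 2x5. Involves strand 4? no. Count so far: 3
Gen 9: crossing 5x2. Involves strand 4? no. Count so far: 3
Gen 10: crossing 4x2. Involves strand 4? yes. Count so far: 4

Answer: 4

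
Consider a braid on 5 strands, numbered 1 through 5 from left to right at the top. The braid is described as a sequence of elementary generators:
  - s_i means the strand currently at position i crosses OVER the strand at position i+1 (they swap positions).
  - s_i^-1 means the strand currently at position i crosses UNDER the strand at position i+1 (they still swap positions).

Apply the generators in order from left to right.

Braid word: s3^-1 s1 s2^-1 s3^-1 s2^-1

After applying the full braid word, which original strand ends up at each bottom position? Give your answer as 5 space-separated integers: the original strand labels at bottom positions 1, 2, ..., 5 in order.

Answer: 2 3 4 1 5

Derivation:
Gen 1 (s3^-1): strand 3 crosses under strand 4. Perm now: [1 2 4 3 5]
Gen 2 (s1): strand 1 crosses over strand 2. Perm now: [2 1 4 3 5]
Gen 3 (s2^-1): strand 1 crosses under strand 4. Perm now: [2 4 1 3 5]
Gen 4 (s3^-1): strand 1 crosses under strand 3. Perm now: [2 4 3 1 5]
Gen 5 (s2^-1): strand 4 crosses under strand 3. Perm now: [2 3 4 1 5]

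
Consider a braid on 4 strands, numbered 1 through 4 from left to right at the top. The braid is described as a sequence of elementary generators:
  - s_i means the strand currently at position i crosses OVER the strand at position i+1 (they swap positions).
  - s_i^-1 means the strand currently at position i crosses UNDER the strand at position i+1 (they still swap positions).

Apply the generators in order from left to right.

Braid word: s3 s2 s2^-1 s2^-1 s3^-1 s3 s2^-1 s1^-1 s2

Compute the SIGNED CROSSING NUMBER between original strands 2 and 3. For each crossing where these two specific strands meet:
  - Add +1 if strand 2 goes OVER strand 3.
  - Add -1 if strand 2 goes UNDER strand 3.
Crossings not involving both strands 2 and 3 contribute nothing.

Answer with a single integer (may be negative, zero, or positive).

Answer: -2

Derivation:
Gen 1: crossing 3x4. Both 2&3? no. Sum: 0
Gen 2: crossing 2x4. Both 2&3? no. Sum: 0
Gen 3: crossing 4x2. Both 2&3? no. Sum: 0
Gen 4: crossing 2x4. Both 2&3? no. Sum: 0
Gen 5: 2 under 3. Both 2&3? yes. Contrib: -1. Sum: -1
Gen 6: 3 over 2. Both 2&3? yes. Contrib: -1. Sum: -2
Gen 7: crossing 4x2. Both 2&3? no. Sum: -2
Gen 8: crossing 1x2. Both 2&3? no. Sum: -2
Gen 9: crossing 1x4. Both 2&3? no. Sum: -2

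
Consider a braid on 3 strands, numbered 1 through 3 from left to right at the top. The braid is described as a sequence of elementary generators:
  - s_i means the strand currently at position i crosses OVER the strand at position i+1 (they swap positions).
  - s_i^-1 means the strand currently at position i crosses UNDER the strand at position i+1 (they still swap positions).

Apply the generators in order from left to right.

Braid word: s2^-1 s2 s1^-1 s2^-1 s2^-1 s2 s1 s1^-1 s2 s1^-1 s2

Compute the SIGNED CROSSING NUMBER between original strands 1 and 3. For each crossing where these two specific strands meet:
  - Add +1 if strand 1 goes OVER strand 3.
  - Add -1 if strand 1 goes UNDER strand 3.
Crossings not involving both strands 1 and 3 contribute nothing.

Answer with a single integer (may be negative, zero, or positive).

Answer: 0

Derivation:
Gen 1: crossing 2x3. Both 1&3? no. Sum: 0
Gen 2: crossing 3x2. Both 1&3? no. Sum: 0
Gen 3: crossing 1x2. Both 1&3? no. Sum: 0
Gen 4: 1 under 3. Both 1&3? yes. Contrib: -1. Sum: -1
Gen 5: 3 under 1. Both 1&3? yes. Contrib: +1. Sum: 0
Gen 6: 1 over 3. Both 1&3? yes. Contrib: +1. Sum: 1
Gen 7: crossing 2x3. Both 1&3? no. Sum: 1
Gen 8: crossing 3x2. Both 1&3? no. Sum: 1
Gen 9: 3 over 1. Both 1&3? yes. Contrib: -1. Sum: 0
Gen 10: crossing 2x1. Both 1&3? no. Sum: 0
Gen 11: crossing 2x3. Both 1&3? no. Sum: 0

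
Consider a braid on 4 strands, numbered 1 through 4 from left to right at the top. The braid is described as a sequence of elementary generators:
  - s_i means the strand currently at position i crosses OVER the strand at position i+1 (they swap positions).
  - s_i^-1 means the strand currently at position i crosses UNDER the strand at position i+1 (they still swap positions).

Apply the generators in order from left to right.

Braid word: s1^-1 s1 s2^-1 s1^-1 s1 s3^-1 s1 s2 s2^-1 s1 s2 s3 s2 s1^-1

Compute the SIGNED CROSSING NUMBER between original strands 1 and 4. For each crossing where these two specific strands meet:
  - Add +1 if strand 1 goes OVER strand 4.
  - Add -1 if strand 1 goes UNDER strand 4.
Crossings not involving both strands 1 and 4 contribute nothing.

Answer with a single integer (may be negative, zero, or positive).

Gen 1: crossing 1x2. Both 1&4? no. Sum: 0
Gen 2: crossing 2x1. Both 1&4? no. Sum: 0
Gen 3: crossing 2x3. Both 1&4? no. Sum: 0
Gen 4: crossing 1x3. Both 1&4? no. Sum: 0
Gen 5: crossing 3x1. Both 1&4? no. Sum: 0
Gen 6: crossing 2x4. Both 1&4? no. Sum: 0
Gen 7: crossing 1x3. Both 1&4? no. Sum: 0
Gen 8: 1 over 4. Both 1&4? yes. Contrib: +1. Sum: 1
Gen 9: 4 under 1. Both 1&4? yes. Contrib: +1. Sum: 2
Gen 10: crossing 3x1. Both 1&4? no. Sum: 2
Gen 11: crossing 3x4. Both 1&4? no. Sum: 2
Gen 12: crossing 3x2. Both 1&4? no. Sum: 2
Gen 13: crossing 4x2. Both 1&4? no. Sum: 2
Gen 14: crossing 1x2. Both 1&4? no. Sum: 2

Answer: 2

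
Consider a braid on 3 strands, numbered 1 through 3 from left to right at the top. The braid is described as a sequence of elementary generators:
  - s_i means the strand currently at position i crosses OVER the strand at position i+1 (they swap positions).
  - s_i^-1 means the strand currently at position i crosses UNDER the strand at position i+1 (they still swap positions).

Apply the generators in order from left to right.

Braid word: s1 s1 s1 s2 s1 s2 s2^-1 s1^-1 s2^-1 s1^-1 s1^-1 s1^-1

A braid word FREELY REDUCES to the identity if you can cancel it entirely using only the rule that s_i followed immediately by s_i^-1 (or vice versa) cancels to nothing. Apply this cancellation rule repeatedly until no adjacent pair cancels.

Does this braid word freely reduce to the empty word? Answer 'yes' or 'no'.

Gen 1 (s1): push. Stack: [s1]
Gen 2 (s1): push. Stack: [s1 s1]
Gen 3 (s1): push. Stack: [s1 s1 s1]
Gen 4 (s2): push. Stack: [s1 s1 s1 s2]
Gen 5 (s1): push. Stack: [s1 s1 s1 s2 s1]
Gen 6 (s2): push. Stack: [s1 s1 s1 s2 s1 s2]
Gen 7 (s2^-1): cancels prior s2. Stack: [s1 s1 s1 s2 s1]
Gen 8 (s1^-1): cancels prior s1. Stack: [s1 s1 s1 s2]
Gen 9 (s2^-1): cancels prior s2. Stack: [s1 s1 s1]
Gen 10 (s1^-1): cancels prior s1. Stack: [s1 s1]
Gen 11 (s1^-1): cancels prior s1. Stack: [s1]
Gen 12 (s1^-1): cancels prior s1. Stack: []
Reduced word: (empty)

Answer: yes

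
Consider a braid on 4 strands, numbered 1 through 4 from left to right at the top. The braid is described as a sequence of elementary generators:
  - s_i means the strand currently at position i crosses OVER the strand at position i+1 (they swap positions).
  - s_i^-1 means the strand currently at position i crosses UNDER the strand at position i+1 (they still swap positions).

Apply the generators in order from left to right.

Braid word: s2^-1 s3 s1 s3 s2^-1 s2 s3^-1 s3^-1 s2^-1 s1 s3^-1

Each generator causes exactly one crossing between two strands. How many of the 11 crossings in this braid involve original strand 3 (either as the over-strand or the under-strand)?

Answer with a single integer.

Answer: 3

Derivation:
Gen 1: crossing 2x3. Involves strand 3? yes. Count so far: 1
Gen 2: crossing 2x4. Involves strand 3? no. Count so far: 1
Gen 3: crossing 1x3. Involves strand 3? yes. Count so far: 2
Gen 4: crossing 4x2. Involves strand 3? no. Count so far: 2
Gen 5: crossing 1x2. Involves strand 3? no. Count so far: 2
Gen 6: crossing 2x1. Involves strand 3? no. Count so far: 2
Gen 7: crossing 2x4. Involves strand 3? no. Count so far: 2
Gen 8: crossing 4x2. Involves strand 3? no. Count so far: 2
Gen 9: crossing 1x2. Involves strand 3? no. Count so far: 2
Gen 10: crossing 3x2. Involves strand 3? yes. Count so far: 3
Gen 11: crossing 1x4. Involves strand 3? no. Count so far: 3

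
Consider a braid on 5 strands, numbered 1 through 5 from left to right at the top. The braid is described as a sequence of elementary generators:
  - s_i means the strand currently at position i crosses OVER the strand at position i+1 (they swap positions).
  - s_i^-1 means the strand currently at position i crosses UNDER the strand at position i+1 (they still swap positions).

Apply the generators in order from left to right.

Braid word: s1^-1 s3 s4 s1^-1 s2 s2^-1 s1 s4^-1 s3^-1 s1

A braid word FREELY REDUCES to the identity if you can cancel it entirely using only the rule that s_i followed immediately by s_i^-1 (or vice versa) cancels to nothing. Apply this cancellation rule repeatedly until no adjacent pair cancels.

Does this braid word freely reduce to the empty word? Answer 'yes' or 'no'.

Answer: yes

Derivation:
Gen 1 (s1^-1): push. Stack: [s1^-1]
Gen 2 (s3): push. Stack: [s1^-1 s3]
Gen 3 (s4): push. Stack: [s1^-1 s3 s4]
Gen 4 (s1^-1): push. Stack: [s1^-1 s3 s4 s1^-1]
Gen 5 (s2): push. Stack: [s1^-1 s3 s4 s1^-1 s2]
Gen 6 (s2^-1): cancels prior s2. Stack: [s1^-1 s3 s4 s1^-1]
Gen 7 (s1): cancels prior s1^-1. Stack: [s1^-1 s3 s4]
Gen 8 (s4^-1): cancels prior s4. Stack: [s1^-1 s3]
Gen 9 (s3^-1): cancels prior s3. Stack: [s1^-1]
Gen 10 (s1): cancels prior s1^-1. Stack: []
Reduced word: (empty)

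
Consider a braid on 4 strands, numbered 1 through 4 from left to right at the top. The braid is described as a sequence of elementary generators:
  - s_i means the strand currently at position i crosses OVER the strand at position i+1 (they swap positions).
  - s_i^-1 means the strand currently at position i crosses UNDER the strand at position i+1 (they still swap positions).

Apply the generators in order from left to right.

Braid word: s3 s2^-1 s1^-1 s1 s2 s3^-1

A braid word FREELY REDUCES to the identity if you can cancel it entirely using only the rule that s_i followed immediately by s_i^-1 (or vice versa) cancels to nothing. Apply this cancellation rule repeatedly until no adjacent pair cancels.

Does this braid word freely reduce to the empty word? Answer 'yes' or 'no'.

Gen 1 (s3): push. Stack: [s3]
Gen 2 (s2^-1): push. Stack: [s3 s2^-1]
Gen 3 (s1^-1): push. Stack: [s3 s2^-1 s1^-1]
Gen 4 (s1): cancels prior s1^-1. Stack: [s3 s2^-1]
Gen 5 (s2): cancels prior s2^-1. Stack: [s3]
Gen 6 (s3^-1): cancels prior s3. Stack: []
Reduced word: (empty)

Answer: yes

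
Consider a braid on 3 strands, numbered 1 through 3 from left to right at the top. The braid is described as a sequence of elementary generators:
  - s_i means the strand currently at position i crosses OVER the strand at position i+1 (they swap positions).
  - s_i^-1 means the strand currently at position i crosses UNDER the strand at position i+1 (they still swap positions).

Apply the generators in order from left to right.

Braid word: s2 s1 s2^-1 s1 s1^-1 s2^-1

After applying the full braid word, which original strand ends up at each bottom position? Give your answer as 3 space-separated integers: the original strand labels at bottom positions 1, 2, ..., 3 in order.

Answer: 3 1 2

Derivation:
Gen 1 (s2): strand 2 crosses over strand 3. Perm now: [1 3 2]
Gen 2 (s1): strand 1 crosses over strand 3. Perm now: [3 1 2]
Gen 3 (s2^-1): strand 1 crosses under strand 2. Perm now: [3 2 1]
Gen 4 (s1): strand 3 crosses over strand 2. Perm now: [2 3 1]
Gen 5 (s1^-1): strand 2 crosses under strand 3. Perm now: [3 2 1]
Gen 6 (s2^-1): strand 2 crosses under strand 1. Perm now: [3 1 2]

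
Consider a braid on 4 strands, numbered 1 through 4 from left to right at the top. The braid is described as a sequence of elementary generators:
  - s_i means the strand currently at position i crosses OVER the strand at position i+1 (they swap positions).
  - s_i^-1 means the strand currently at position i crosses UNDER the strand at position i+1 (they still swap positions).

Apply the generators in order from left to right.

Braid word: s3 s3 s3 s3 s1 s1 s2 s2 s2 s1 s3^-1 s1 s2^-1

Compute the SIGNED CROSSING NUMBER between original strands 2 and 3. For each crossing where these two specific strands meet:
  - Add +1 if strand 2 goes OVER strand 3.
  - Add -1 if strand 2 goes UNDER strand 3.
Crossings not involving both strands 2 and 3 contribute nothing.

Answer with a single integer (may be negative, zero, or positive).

Gen 1: crossing 3x4. Both 2&3? no. Sum: 0
Gen 2: crossing 4x3. Both 2&3? no. Sum: 0
Gen 3: crossing 3x4. Both 2&3? no. Sum: 0
Gen 4: crossing 4x3. Both 2&3? no. Sum: 0
Gen 5: crossing 1x2. Both 2&3? no. Sum: 0
Gen 6: crossing 2x1. Both 2&3? no. Sum: 0
Gen 7: 2 over 3. Both 2&3? yes. Contrib: +1. Sum: 1
Gen 8: 3 over 2. Both 2&3? yes. Contrib: -1. Sum: 0
Gen 9: 2 over 3. Both 2&3? yes. Contrib: +1. Sum: 1
Gen 10: crossing 1x3. Both 2&3? no. Sum: 1
Gen 11: crossing 2x4. Both 2&3? no. Sum: 1
Gen 12: crossing 3x1. Both 2&3? no. Sum: 1
Gen 13: crossing 3x4. Both 2&3? no. Sum: 1

Answer: 1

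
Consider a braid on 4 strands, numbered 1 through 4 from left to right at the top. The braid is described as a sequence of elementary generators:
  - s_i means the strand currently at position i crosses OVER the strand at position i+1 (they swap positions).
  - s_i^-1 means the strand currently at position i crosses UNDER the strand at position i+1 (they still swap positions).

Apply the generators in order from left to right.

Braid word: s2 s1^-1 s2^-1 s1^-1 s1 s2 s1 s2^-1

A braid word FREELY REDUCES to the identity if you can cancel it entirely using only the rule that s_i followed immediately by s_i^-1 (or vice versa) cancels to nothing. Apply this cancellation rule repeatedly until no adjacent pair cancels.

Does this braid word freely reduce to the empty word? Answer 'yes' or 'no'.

Gen 1 (s2): push. Stack: [s2]
Gen 2 (s1^-1): push. Stack: [s2 s1^-1]
Gen 3 (s2^-1): push. Stack: [s2 s1^-1 s2^-1]
Gen 4 (s1^-1): push. Stack: [s2 s1^-1 s2^-1 s1^-1]
Gen 5 (s1): cancels prior s1^-1. Stack: [s2 s1^-1 s2^-1]
Gen 6 (s2): cancels prior s2^-1. Stack: [s2 s1^-1]
Gen 7 (s1): cancels prior s1^-1. Stack: [s2]
Gen 8 (s2^-1): cancels prior s2. Stack: []
Reduced word: (empty)

Answer: yes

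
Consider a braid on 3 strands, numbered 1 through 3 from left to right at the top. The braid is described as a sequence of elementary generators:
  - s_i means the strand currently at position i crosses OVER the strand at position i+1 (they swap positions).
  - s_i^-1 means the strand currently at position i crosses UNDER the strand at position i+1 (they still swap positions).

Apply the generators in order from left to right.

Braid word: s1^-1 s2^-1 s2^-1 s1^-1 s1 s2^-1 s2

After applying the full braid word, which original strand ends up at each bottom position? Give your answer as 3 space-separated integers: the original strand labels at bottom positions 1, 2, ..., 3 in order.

Answer: 2 1 3

Derivation:
Gen 1 (s1^-1): strand 1 crosses under strand 2. Perm now: [2 1 3]
Gen 2 (s2^-1): strand 1 crosses under strand 3. Perm now: [2 3 1]
Gen 3 (s2^-1): strand 3 crosses under strand 1. Perm now: [2 1 3]
Gen 4 (s1^-1): strand 2 crosses under strand 1. Perm now: [1 2 3]
Gen 5 (s1): strand 1 crosses over strand 2. Perm now: [2 1 3]
Gen 6 (s2^-1): strand 1 crosses under strand 3. Perm now: [2 3 1]
Gen 7 (s2): strand 3 crosses over strand 1. Perm now: [2 1 3]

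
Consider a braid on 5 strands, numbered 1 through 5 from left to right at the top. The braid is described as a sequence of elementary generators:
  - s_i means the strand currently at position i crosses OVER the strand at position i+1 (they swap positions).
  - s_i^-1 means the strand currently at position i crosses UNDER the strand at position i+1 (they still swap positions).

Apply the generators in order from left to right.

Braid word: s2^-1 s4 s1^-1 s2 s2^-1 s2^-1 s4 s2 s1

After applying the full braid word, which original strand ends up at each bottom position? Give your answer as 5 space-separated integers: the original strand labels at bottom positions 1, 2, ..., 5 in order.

Gen 1 (s2^-1): strand 2 crosses under strand 3. Perm now: [1 3 2 4 5]
Gen 2 (s4): strand 4 crosses over strand 5. Perm now: [1 3 2 5 4]
Gen 3 (s1^-1): strand 1 crosses under strand 3. Perm now: [3 1 2 5 4]
Gen 4 (s2): strand 1 crosses over strand 2. Perm now: [3 2 1 5 4]
Gen 5 (s2^-1): strand 2 crosses under strand 1. Perm now: [3 1 2 5 4]
Gen 6 (s2^-1): strand 1 crosses under strand 2. Perm now: [3 2 1 5 4]
Gen 7 (s4): strand 5 crosses over strand 4. Perm now: [3 2 1 4 5]
Gen 8 (s2): strand 2 crosses over strand 1. Perm now: [3 1 2 4 5]
Gen 9 (s1): strand 3 crosses over strand 1. Perm now: [1 3 2 4 5]

Answer: 1 3 2 4 5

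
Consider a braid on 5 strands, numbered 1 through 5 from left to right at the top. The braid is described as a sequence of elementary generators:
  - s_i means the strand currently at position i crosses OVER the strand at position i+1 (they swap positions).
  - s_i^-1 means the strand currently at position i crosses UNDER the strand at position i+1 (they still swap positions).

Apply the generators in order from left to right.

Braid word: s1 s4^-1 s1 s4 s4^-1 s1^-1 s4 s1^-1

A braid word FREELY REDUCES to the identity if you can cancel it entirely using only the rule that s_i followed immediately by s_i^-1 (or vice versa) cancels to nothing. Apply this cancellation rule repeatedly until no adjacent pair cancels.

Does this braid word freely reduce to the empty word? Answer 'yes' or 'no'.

Gen 1 (s1): push. Stack: [s1]
Gen 2 (s4^-1): push. Stack: [s1 s4^-1]
Gen 3 (s1): push. Stack: [s1 s4^-1 s1]
Gen 4 (s4): push. Stack: [s1 s4^-1 s1 s4]
Gen 5 (s4^-1): cancels prior s4. Stack: [s1 s4^-1 s1]
Gen 6 (s1^-1): cancels prior s1. Stack: [s1 s4^-1]
Gen 7 (s4): cancels prior s4^-1. Stack: [s1]
Gen 8 (s1^-1): cancels prior s1. Stack: []
Reduced word: (empty)

Answer: yes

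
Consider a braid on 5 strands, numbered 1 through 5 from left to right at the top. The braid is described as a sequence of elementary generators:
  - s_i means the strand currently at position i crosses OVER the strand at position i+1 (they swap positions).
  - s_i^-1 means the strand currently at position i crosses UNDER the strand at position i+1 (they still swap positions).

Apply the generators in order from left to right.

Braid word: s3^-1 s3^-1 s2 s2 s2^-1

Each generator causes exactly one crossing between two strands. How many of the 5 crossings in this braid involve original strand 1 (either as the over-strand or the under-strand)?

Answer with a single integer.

Gen 1: crossing 3x4. Involves strand 1? no. Count so far: 0
Gen 2: crossing 4x3. Involves strand 1? no. Count so far: 0
Gen 3: crossing 2x3. Involves strand 1? no. Count so far: 0
Gen 4: crossing 3x2. Involves strand 1? no. Count so far: 0
Gen 5: crossing 2x3. Involves strand 1? no. Count so far: 0

Answer: 0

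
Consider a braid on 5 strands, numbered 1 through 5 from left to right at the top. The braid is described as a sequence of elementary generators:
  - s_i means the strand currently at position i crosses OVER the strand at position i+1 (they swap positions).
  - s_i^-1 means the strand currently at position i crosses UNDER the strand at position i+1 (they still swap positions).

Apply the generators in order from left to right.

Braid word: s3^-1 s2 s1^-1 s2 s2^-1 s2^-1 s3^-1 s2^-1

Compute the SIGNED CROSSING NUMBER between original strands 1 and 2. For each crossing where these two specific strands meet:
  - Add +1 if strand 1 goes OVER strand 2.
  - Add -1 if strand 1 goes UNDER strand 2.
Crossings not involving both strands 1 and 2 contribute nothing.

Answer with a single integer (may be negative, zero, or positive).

Gen 1: crossing 3x4. Both 1&2? no. Sum: 0
Gen 2: crossing 2x4. Both 1&2? no. Sum: 0
Gen 3: crossing 1x4. Both 1&2? no. Sum: 0
Gen 4: 1 over 2. Both 1&2? yes. Contrib: +1. Sum: 1
Gen 5: 2 under 1. Both 1&2? yes. Contrib: +1. Sum: 2
Gen 6: 1 under 2. Both 1&2? yes. Contrib: -1. Sum: 1
Gen 7: crossing 1x3. Both 1&2? no. Sum: 1
Gen 8: crossing 2x3. Both 1&2? no. Sum: 1

Answer: 1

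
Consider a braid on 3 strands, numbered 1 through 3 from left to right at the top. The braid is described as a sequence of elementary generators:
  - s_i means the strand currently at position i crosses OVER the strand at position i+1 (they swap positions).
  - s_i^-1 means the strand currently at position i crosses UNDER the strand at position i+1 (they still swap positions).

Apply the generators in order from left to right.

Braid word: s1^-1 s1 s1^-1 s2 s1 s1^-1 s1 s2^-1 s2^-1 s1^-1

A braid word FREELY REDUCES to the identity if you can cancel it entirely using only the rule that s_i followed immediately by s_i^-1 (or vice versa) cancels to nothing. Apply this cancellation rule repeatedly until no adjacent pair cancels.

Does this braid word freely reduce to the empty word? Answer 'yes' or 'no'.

Answer: no

Derivation:
Gen 1 (s1^-1): push. Stack: [s1^-1]
Gen 2 (s1): cancels prior s1^-1. Stack: []
Gen 3 (s1^-1): push. Stack: [s1^-1]
Gen 4 (s2): push. Stack: [s1^-1 s2]
Gen 5 (s1): push. Stack: [s1^-1 s2 s1]
Gen 6 (s1^-1): cancels prior s1. Stack: [s1^-1 s2]
Gen 7 (s1): push. Stack: [s1^-1 s2 s1]
Gen 8 (s2^-1): push. Stack: [s1^-1 s2 s1 s2^-1]
Gen 9 (s2^-1): push. Stack: [s1^-1 s2 s1 s2^-1 s2^-1]
Gen 10 (s1^-1): push. Stack: [s1^-1 s2 s1 s2^-1 s2^-1 s1^-1]
Reduced word: s1^-1 s2 s1 s2^-1 s2^-1 s1^-1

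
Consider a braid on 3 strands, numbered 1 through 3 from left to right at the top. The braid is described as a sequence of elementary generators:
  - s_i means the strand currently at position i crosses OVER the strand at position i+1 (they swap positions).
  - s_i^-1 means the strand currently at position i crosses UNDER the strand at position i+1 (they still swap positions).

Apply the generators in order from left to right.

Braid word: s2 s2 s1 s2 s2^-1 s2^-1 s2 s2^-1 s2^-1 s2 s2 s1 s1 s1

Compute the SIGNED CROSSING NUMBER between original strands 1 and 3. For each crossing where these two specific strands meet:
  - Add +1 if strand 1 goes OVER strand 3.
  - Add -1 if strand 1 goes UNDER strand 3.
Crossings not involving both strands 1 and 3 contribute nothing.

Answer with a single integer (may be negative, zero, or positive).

Gen 1: crossing 2x3. Both 1&3? no. Sum: 0
Gen 2: crossing 3x2. Both 1&3? no. Sum: 0
Gen 3: crossing 1x2. Both 1&3? no. Sum: 0
Gen 4: 1 over 3. Both 1&3? yes. Contrib: +1. Sum: 1
Gen 5: 3 under 1. Both 1&3? yes. Contrib: +1. Sum: 2
Gen 6: 1 under 3. Both 1&3? yes. Contrib: -1. Sum: 1
Gen 7: 3 over 1. Both 1&3? yes. Contrib: -1. Sum: 0
Gen 8: 1 under 3. Both 1&3? yes. Contrib: -1. Sum: -1
Gen 9: 3 under 1. Both 1&3? yes. Contrib: +1. Sum: 0
Gen 10: 1 over 3. Both 1&3? yes. Contrib: +1. Sum: 1
Gen 11: 3 over 1. Both 1&3? yes. Contrib: -1. Sum: 0
Gen 12: crossing 2x1. Both 1&3? no. Sum: 0
Gen 13: crossing 1x2. Both 1&3? no. Sum: 0
Gen 14: crossing 2x1. Both 1&3? no. Sum: 0

Answer: 0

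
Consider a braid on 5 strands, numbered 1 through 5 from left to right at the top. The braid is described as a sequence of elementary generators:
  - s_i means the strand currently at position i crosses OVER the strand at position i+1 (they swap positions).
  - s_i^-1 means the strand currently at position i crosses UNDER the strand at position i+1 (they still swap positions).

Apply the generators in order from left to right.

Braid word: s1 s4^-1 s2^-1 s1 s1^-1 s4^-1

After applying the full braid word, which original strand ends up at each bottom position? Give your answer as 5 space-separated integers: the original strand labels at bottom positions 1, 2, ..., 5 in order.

Answer: 2 3 1 4 5

Derivation:
Gen 1 (s1): strand 1 crosses over strand 2. Perm now: [2 1 3 4 5]
Gen 2 (s4^-1): strand 4 crosses under strand 5. Perm now: [2 1 3 5 4]
Gen 3 (s2^-1): strand 1 crosses under strand 3. Perm now: [2 3 1 5 4]
Gen 4 (s1): strand 2 crosses over strand 3. Perm now: [3 2 1 5 4]
Gen 5 (s1^-1): strand 3 crosses under strand 2. Perm now: [2 3 1 5 4]
Gen 6 (s4^-1): strand 5 crosses under strand 4. Perm now: [2 3 1 4 5]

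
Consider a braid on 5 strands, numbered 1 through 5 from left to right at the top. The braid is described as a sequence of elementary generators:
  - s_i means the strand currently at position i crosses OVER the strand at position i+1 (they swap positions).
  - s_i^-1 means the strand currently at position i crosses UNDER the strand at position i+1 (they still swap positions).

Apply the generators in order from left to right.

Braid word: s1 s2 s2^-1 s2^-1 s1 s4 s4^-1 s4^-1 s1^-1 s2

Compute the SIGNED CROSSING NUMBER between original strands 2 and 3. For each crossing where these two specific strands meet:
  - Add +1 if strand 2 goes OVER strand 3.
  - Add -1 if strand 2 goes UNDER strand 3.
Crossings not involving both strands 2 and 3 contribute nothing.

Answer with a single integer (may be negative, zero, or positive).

Answer: 2

Derivation:
Gen 1: crossing 1x2. Both 2&3? no. Sum: 0
Gen 2: crossing 1x3. Both 2&3? no. Sum: 0
Gen 3: crossing 3x1. Both 2&3? no. Sum: 0
Gen 4: crossing 1x3. Both 2&3? no. Sum: 0
Gen 5: 2 over 3. Both 2&3? yes. Contrib: +1. Sum: 1
Gen 6: crossing 4x5. Both 2&3? no. Sum: 1
Gen 7: crossing 5x4. Both 2&3? no. Sum: 1
Gen 8: crossing 4x5. Both 2&3? no. Sum: 1
Gen 9: 3 under 2. Both 2&3? yes. Contrib: +1. Sum: 2
Gen 10: crossing 3x1. Both 2&3? no. Sum: 2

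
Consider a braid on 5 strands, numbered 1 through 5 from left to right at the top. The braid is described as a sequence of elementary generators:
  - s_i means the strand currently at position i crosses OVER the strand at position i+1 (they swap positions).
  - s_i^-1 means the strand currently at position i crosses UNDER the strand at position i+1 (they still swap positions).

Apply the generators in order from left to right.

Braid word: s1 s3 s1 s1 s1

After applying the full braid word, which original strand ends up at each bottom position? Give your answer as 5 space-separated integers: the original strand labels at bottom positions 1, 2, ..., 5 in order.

Answer: 1 2 4 3 5

Derivation:
Gen 1 (s1): strand 1 crosses over strand 2. Perm now: [2 1 3 4 5]
Gen 2 (s3): strand 3 crosses over strand 4. Perm now: [2 1 4 3 5]
Gen 3 (s1): strand 2 crosses over strand 1. Perm now: [1 2 4 3 5]
Gen 4 (s1): strand 1 crosses over strand 2. Perm now: [2 1 4 3 5]
Gen 5 (s1): strand 2 crosses over strand 1. Perm now: [1 2 4 3 5]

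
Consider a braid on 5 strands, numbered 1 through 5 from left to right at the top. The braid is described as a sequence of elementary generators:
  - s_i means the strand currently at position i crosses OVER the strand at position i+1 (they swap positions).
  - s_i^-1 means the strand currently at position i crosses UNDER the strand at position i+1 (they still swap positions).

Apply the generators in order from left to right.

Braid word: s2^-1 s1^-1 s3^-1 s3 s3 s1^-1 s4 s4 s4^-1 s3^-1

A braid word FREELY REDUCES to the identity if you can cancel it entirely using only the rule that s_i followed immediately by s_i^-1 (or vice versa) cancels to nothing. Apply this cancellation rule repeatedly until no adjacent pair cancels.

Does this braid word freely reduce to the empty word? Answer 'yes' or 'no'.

Gen 1 (s2^-1): push. Stack: [s2^-1]
Gen 2 (s1^-1): push. Stack: [s2^-1 s1^-1]
Gen 3 (s3^-1): push. Stack: [s2^-1 s1^-1 s3^-1]
Gen 4 (s3): cancels prior s3^-1. Stack: [s2^-1 s1^-1]
Gen 5 (s3): push. Stack: [s2^-1 s1^-1 s3]
Gen 6 (s1^-1): push. Stack: [s2^-1 s1^-1 s3 s1^-1]
Gen 7 (s4): push. Stack: [s2^-1 s1^-1 s3 s1^-1 s4]
Gen 8 (s4): push. Stack: [s2^-1 s1^-1 s3 s1^-1 s4 s4]
Gen 9 (s4^-1): cancels prior s4. Stack: [s2^-1 s1^-1 s3 s1^-1 s4]
Gen 10 (s3^-1): push. Stack: [s2^-1 s1^-1 s3 s1^-1 s4 s3^-1]
Reduced word: s2^-1 s1^-1 s3 s1^-1 s4 s3^-1

Answer: no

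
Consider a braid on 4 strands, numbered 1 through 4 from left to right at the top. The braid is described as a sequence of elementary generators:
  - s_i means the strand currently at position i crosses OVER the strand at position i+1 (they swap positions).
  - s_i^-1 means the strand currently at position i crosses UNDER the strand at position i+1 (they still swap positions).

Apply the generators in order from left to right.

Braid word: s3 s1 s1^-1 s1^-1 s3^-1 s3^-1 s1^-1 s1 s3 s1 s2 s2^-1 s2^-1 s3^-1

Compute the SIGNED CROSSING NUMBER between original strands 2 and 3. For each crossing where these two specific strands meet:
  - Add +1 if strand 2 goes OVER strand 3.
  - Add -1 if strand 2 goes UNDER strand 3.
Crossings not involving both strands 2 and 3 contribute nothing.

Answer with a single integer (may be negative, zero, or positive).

Gen 1: crossing 3x4. Both 2&3? no. Sum: 0
Gen 2: crossing 1x2. Both 2&3? no. Sum: 0
Gen 3: crossing 2x1. Both 2&3? no. Sum: 0
Gen 4: crossing 1x2. Both 2&3? no. Sum: 0
Gen 5: crossing 4x3. Both 2&3? no. Sum: 0
Gen 6: crossing 3x4. Both 2&3? no. Sum: 0
Gen 7: crossing 2x1. Both 2&3? no. Sum: 0
Gen 8: crossing 1x2. Both 2&3? no. Sum: 0
Gen 9: crossing 4x3. Both 2&3? no. Sum: 0
Gen 10: crossing 2x1. Both 2&3? no. Sum: 0
Gen 11: 2 over 3. Both 2&3? yes. Contrib: +1. Sum: 1
Gen 12: 3 under 2. Both 2&3? yes. Contrib: +1. Sum: 2
Gen 13: 2 under 3. Both 2&3? yes. Contrib: -1. Sum: 1
Gen 14: crossing 2x4. Both 2&3? no. Sum: 1

Answer: 1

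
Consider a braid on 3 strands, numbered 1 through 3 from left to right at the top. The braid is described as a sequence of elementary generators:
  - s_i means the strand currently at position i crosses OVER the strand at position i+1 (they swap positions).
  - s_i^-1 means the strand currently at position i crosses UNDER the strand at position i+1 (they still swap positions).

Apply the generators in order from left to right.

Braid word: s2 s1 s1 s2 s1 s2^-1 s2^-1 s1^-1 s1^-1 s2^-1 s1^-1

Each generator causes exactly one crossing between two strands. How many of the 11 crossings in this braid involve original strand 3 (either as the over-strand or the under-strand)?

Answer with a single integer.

Gen 1: crossing 2x3. Involves strand 3? yes. Count so far: 1
Gen 2: crossing 1x3. Involves strand 3? yes. Count so far: 2
Gen 3: crossing 3x1. Involves strand 3? yes. Count so far: 3
Gen 4: crossing 3x2. Involves strand 3? yes. Count so far: 4
Gen 5: crossing 1x2. Involves strand 3? no. Count so far: 4
Gen 6: crossing 1x3. Involves strand 3? yes. Count so far: 5
Gen 7: crossing 3x1. Involves strand 3? yes. Count so far: 6
Gen 8: crossing 2x1. Involves strand 3? no. Count so far: 6
Gen 9: crossing 1x2. Involves strand 3? no. Count so far: 6
Gen 10: crossing 1x3. Involves strand 3? yes. Count so far: 7
Gen 11: crossing 2x3. Involves strand 3? yes. Count so far: 8

Answer: 8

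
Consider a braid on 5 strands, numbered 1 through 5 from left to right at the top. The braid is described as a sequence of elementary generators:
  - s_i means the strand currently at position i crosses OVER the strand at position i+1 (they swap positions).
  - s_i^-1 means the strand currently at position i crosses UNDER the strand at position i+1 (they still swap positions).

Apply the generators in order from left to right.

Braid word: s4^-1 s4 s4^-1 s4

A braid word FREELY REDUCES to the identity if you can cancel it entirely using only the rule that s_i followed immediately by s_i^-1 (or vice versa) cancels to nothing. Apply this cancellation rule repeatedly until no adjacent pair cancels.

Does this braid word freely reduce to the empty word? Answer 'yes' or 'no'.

Gen 1 (s4^-1): push. Stack: [s4^-1]
Gen 2 (s4): cancels prior s4^-1. Stack: []
Gen 3 (s4^-1): push. Stack: [s4^-1]
Gen 4 (s4): cancels prior s4^-1. Stack: []
Reduced word: (empty)

Answer: yes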